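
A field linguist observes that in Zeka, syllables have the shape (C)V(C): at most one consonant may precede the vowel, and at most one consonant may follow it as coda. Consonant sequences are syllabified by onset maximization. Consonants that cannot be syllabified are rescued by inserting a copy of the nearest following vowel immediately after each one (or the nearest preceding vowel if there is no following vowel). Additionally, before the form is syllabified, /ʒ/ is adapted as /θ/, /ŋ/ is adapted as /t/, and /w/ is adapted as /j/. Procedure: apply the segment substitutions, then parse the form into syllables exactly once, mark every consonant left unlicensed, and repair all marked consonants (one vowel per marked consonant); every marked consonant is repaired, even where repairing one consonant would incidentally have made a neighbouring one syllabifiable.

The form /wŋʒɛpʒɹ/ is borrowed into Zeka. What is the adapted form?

jɛtɛθɛpθɛɹɛ

Substitution: /w/ → /j/, /ŋ/ → /t/, /ʒ/ → /θ/, giving /jtθɛpθɹ/.
Under (C)V(C), the unsyllabifiable consonants are /j/, /t/, /θ/, /ɹ/ (at most one coda consonant is licensed; onsets are limited to one consonant).
Epenthesis after each stranded consonant: /j/ → /jɛ/, /t/ → /tɛ/, /θ/ → /θɛ/, /ɹ/ → /ɹɛ/.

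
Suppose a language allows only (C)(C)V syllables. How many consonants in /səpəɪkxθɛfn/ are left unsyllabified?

Under (C)(C)V, the unsyllabifiable consonants are /k/, /f/, /n/ (no codas are permitted; onsets may contain at most 2 consonants).

3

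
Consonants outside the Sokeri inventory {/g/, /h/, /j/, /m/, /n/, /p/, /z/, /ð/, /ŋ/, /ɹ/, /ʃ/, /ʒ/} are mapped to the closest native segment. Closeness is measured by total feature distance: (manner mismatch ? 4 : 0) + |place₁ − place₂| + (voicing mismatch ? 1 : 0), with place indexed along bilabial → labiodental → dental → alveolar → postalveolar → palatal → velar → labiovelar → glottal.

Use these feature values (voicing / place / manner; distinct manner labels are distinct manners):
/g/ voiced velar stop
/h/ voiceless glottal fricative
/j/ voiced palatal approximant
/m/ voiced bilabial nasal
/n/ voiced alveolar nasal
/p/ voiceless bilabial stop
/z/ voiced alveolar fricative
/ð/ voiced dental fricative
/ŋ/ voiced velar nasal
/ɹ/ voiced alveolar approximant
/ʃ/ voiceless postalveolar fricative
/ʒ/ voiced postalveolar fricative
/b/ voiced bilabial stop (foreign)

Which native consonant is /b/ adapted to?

p

/p/ is closest: same manner (stop), place distance 0 (bilabial→bilabial), voicing differs (+1); total 1. Next closest is /m/ at distance 4.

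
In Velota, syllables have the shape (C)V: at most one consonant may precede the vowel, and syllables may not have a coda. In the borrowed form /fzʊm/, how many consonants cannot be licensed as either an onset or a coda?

2

Syllabifying with onset maximization leaves /f/, /m/ stranded (no codas are permitted; onsets are limited to one consonant).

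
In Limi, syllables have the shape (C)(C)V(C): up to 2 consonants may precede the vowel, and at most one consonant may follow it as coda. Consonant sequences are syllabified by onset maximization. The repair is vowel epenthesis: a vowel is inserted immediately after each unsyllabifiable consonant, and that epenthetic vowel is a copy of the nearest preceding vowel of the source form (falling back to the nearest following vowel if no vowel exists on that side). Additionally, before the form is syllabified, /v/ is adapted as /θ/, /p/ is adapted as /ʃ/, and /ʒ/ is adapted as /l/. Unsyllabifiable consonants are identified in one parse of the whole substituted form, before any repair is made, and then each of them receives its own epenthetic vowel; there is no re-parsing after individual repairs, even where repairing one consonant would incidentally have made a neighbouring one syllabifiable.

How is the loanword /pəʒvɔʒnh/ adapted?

Substitution: /p/ → /ʃ/, /ʒ/ → /l/, /v/ → /θ/, giving /ʃəlθɔlnh/.
The consonants /n/, /h/ cannot be parsed into a legal (C)(C)V(C) syllable (at most one coda consonant is licensed; onsets may contain at most 2 consonants).
Epenthesis after each stranded consonant: /n/ → /nɔ/, /h/ → /hɔ/.

ʃəlθɔlnɔhɔ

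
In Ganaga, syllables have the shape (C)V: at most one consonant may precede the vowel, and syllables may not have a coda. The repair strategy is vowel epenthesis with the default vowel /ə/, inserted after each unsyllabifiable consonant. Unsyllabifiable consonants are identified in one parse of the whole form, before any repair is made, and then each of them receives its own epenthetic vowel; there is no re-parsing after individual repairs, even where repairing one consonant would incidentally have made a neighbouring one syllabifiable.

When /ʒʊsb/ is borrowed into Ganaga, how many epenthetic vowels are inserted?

2

The unsyllabifiable consonants are /s/, /b/; each receives one epenthetic vowel.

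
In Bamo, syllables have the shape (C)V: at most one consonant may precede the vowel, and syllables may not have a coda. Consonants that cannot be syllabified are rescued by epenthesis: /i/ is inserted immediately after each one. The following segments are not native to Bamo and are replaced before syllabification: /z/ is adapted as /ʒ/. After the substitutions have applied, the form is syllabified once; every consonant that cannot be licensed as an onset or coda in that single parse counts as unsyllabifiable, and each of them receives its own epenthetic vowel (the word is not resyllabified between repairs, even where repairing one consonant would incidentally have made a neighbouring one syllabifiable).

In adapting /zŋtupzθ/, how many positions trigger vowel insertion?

After substitution the input is /ʒŋtupʒθ/.
The unsyllabifiable consonants are /ʒ/, /ŋ/, /p/, /ʒ/, /θ/; each receives one epenthetic vowel.

5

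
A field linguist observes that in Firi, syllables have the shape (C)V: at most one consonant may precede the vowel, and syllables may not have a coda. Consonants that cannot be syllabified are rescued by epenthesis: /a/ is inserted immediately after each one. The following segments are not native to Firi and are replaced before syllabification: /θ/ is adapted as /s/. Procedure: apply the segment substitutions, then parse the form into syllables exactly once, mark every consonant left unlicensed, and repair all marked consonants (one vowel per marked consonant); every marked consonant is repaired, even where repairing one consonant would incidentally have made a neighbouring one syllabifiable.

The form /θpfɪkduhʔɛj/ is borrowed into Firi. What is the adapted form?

sapafɪkaduhaʔɛja

Substitution: /θ/ → /s/, giving /spfɪkduhʔɛj/.
Under (C)V, the unsyllabifiable consonants are /s/, /p/, /k/, /h/, /j/ (no codas are permitted; onsets are limited to one consonant).
Each unlicensed consonant becomes the onset of a new syllable: /s/ → /sa/, /p/ → /pa/, /k/ → /ka/, /h/ → /ha/, /j/ → /ja/.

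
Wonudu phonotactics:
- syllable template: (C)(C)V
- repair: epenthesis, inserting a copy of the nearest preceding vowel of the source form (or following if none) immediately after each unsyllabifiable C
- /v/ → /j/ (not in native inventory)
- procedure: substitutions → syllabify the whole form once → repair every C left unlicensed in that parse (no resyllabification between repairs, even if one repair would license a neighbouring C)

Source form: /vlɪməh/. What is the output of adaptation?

Substitution: /v/ → /j/, giving /jlɪməh/.
Under (C)(C)V, the unsyllabifiable consonants are /h/ (no codas are permitted; onsets may contain at most 2 consonants).
Inserting the epenthetic vowel yields /h/ → /hə/.

jlɪməhə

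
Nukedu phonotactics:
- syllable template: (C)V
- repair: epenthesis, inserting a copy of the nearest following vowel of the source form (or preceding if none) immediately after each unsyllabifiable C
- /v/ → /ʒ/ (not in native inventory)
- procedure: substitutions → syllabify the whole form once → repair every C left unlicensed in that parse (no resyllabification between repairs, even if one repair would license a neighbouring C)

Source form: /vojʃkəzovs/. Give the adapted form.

Substitution: /v/ → /ʒ/, giving /ʒojʃkəzoʒs/.
Under (C)V, the unsyllabifiable consonants are /j/, /ʃ/, /ʒ/, /s/ (no codas are permitted; onsets are limited to one consonant).
Each unlicensed consonant becomes the onset of a new syllable: /j/ → /jə/, /ʃ/ → /ʃə/, /ʒ/ → /ʒo/, /s/ → /so/.

ʒojəʃəkəzoʒoso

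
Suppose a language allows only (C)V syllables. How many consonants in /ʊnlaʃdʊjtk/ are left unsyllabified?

5

Under (C)V, the unsyllabifiable consonants are /n/, /ʃ/, /j/, /t/, /k/ (no codas are permitted; onsets are limited to one consonant).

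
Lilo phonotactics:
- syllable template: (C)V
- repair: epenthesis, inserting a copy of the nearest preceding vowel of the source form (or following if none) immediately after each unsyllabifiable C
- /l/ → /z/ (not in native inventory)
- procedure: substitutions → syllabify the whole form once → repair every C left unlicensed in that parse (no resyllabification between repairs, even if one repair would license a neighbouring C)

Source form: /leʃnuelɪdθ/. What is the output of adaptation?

zeʃenuezɪdɪθɪ

Substitution: /l/ → /z/, giving /zeʃnuezɪdθ/.
The consonants /ʃ/, /d/, /θ/ cannot be parsed into a legal (C)V syllable (no codas are permitted; onsets are limited to one consonant).
Inserting the epenthetic vowel yields /ʃ/ → /ʃe/, /d/ → /dɪ/, /θ/ → /θɪ/.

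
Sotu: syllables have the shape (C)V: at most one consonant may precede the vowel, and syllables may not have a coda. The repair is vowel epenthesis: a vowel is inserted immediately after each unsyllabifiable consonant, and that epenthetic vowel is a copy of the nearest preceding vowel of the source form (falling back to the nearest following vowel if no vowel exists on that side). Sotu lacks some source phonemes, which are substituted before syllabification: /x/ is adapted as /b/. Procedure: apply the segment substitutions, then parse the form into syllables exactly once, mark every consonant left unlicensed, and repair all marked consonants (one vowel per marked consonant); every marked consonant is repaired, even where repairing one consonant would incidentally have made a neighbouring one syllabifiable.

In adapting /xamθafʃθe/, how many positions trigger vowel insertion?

3

After substitution the input is /bamθafʃθe/.
The unsyllabifiable consonants are /m/, /f/, /ʃ/; each receives one epenthetic vowel.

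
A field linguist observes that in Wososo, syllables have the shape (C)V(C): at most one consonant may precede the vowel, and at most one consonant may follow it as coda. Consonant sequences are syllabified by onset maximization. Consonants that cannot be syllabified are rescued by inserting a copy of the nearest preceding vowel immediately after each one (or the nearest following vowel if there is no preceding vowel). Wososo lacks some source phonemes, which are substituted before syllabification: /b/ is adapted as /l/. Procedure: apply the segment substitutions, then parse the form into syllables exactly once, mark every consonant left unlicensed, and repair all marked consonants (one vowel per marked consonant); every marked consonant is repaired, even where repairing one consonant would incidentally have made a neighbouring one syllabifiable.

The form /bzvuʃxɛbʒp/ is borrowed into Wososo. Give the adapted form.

luzuvuʃxɛlʒɛpɛ

Substitution: /b/ → /l/, giving /lzvuʃxɛlʒp/.
The consonants /l/, /z/, /ʒ/, /p/ cannot be parsed into a legal (C)V(C) syllable (at most one coda consonant is licensed; onsets are limited to one consonant).
Each unlicensed consonant becomes the onset of a new syllable: /l/ → /lu/, /z/ → /zu/, /ʒ/ → /ʒɛ/, /p/ → /pɛ/.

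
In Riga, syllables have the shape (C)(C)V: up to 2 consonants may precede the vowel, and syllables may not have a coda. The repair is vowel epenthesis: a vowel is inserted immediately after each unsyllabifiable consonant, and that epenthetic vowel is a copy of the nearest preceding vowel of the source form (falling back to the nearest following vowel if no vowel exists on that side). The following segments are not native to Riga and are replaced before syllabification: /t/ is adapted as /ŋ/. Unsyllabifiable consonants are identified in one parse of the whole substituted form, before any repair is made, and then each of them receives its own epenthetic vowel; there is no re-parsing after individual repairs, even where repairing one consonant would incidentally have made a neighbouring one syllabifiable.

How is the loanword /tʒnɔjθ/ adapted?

Substitution: /t/ → /ŋ/, giving /ŋʒnɔjθ/.
Under (C)(C)V, the unsyllabifiable consonants are /ŋ/, /j/, /θ/ (no codas are permitted; onsets may contain at most 2 consonants).
Epenthesis after each stranded consonant: /ŋ/ → /ŋɔ/, /j/ → /jɔ/, /θ/ → /θɔ/.

ŋɔʒnɔjɔθɔ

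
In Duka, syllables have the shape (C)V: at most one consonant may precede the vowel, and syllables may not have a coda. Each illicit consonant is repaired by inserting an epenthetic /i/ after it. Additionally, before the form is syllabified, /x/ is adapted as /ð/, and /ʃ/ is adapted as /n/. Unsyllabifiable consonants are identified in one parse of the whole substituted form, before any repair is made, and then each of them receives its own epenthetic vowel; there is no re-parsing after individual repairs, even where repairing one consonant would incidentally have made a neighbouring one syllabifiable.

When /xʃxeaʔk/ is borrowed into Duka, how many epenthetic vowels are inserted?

4

After substitution the input is /ðnðeaʔk/.
The unsyllabifiable consonants are /ð/, /n/, /ʔ/, /k/; each receives one epenthetic vowel.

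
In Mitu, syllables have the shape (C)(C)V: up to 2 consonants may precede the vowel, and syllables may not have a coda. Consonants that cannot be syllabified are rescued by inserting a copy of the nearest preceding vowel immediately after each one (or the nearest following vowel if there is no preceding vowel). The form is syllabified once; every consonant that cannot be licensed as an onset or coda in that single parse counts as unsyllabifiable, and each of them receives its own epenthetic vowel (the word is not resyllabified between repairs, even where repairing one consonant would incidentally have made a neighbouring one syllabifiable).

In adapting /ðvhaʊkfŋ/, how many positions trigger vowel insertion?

4

The unsyllabifiable consonants are /ð/, /k/, /f/, /ŋ/; each receives one epenthetic vowel.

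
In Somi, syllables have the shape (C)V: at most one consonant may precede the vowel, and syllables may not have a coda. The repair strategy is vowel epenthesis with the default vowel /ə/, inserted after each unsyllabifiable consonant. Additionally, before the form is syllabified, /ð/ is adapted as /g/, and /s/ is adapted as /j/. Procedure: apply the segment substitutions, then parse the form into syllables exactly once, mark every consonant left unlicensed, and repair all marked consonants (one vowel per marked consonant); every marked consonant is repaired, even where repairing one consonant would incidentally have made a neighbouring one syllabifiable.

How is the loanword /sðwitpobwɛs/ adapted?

jəgəwitəpobəwɛjə

Substitution: /s/ → /j/, /ð/ → /g/, giving /jgwitpobwɛj/.
Under (C)V, the unsyllabifiable consonants are /j/, /g/, /t/, /b/, /j/ (no codas are permitted; onsets are limited to one consonant).
Each unlicensed consonant becomes the onset of a new syllable: /j/ → /jə/, /g/ → /gə/, /t/ → /tə/, /b/ → /bə/, /j/ → /jə/.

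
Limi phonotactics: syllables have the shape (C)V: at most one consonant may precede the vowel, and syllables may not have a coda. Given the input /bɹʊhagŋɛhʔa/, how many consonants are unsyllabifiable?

3

The consonants /b/, /g/, /h/ cannot be parsed into a legal (C)V syllable (no codas are permitted; onsets are limited to one consonant).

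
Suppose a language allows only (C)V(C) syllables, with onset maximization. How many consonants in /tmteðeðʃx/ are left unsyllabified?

4

Under (C)V(C), the unsyllabifiable consonants are /t/, /m/, /ʃ/, /x/ (at most one coda consonant is licensed; onsets are limited to one consonant).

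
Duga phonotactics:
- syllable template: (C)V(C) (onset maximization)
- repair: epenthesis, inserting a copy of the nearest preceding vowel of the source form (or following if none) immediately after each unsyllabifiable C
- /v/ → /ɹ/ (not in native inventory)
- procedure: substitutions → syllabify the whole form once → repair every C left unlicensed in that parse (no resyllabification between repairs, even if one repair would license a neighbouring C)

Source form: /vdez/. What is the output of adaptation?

ɹedez

Substitution: /v/ → /ɹ/, giving /ɹdez/.
The consonants /ɹ/ cannot be parsed into a legal (C)V(C) syllable (at most one coda consonant is licensed; onsets are limited to one consonant).
Each unlicensed consonant becomes the onset of a new syllable: /ɹ/ → /ɹe/.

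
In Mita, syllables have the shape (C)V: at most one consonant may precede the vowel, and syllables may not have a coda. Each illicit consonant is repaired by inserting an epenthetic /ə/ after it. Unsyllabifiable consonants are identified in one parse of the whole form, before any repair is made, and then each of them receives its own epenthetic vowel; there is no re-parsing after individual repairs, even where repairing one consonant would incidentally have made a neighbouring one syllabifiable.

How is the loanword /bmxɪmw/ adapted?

The consonants /b/, /m/, /m/, /w/ cannot be parsed into a legal (C)V syllable (no codas are permitted; onsets are limited to one consonant).
Inserting the epenthetic vowel yields /b/ → /bə/, /m/ → /mə/, /m/ → /mə/, /w/ → /wə/.

bəməxɪməwə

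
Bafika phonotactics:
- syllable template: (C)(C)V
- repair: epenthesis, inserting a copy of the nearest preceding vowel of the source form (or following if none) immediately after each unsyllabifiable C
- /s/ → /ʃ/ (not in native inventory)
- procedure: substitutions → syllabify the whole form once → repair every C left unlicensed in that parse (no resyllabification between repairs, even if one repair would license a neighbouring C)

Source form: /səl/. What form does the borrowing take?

ʃələ

Substitution: /s/ → /ʃ/, giving /ʃəl/.
Syllabifying with onset maximization leaves /l/ stranded (no codas are permitted; onsets may contain at most 2 consonants).
Each unlicensed consonant becomes the onset of a new syllable: /l/ → /lə/.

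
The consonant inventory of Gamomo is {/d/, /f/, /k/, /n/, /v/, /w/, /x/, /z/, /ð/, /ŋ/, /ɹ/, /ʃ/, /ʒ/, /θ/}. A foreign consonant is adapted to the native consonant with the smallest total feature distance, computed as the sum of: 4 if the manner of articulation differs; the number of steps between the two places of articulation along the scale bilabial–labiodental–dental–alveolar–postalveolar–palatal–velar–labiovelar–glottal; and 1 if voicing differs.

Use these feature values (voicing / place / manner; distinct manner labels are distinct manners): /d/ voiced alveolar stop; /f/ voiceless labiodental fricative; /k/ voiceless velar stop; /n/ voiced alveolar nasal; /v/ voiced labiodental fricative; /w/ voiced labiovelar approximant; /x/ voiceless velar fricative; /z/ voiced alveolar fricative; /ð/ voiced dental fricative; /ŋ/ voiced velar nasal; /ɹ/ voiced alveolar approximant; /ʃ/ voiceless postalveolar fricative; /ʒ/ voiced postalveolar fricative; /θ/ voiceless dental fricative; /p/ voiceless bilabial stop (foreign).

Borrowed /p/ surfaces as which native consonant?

d

/d/ is closest: same manner (stop), place distance 3 (bilabial→alveolar), voicing differs (+1); total 4. Next closest is /f/ at distance 5.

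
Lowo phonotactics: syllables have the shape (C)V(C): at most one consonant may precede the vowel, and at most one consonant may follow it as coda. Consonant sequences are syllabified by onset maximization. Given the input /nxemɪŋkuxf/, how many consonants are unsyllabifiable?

Syllabifying with onset maximization leaves /n/, /f/ stranded (at most one coda consonant is licensed; onsets are limited to one consonant).

2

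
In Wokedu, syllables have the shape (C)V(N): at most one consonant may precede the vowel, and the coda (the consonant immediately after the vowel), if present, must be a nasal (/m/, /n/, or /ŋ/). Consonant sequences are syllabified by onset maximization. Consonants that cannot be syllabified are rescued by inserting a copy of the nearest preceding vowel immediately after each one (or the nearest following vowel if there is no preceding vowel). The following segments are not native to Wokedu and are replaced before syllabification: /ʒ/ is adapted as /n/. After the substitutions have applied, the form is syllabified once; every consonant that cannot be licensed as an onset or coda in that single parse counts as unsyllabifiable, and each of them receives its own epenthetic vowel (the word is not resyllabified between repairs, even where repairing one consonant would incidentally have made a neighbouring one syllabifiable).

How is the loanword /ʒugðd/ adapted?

Substitution: /ʒ/ → /n/, giving /nugðd/.
The consonants /g/, /ð/, /d/ cannot be parsed into a legal (C)V(N) syllable (only a nasal (/m/, /n/, or /ŋ/) is licensed in coda position; onsets are limited to one consonant).
Each unlicensed consonant becomes the onset of a new syllable: /g/ → /gu/, /ð/ → /ðu/, /d/ → /du/.

nuguðudu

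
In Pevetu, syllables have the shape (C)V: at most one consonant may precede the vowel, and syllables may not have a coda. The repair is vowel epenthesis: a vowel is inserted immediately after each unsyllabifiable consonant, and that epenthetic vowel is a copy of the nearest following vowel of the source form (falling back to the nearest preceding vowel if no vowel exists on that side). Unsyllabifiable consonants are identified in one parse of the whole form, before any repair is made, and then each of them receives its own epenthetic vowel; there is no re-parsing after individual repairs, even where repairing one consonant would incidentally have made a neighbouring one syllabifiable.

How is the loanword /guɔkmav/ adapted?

guɔkamava

Syllabifying with onset maximization leaves /k/, /v/ stranded (no codas are permitted; onsets are limited to one consonant).
Each unlicensed consonant becomes the onset of a new syllable: /k/ → /ka/, /v/ → /va/.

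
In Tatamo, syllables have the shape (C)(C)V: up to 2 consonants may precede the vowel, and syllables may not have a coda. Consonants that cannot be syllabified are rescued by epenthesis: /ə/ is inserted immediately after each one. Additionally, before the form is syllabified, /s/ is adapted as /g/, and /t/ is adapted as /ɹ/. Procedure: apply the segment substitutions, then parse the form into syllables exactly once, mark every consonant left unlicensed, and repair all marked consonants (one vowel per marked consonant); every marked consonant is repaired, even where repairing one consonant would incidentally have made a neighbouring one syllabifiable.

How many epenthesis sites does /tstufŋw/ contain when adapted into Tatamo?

After substitution the input is /ɹgɹufŋw/.
The unsyllabifiable consonants are /ɹ/, /f/, /ŋ/, /w/; each receives one epenthetic vowel.

4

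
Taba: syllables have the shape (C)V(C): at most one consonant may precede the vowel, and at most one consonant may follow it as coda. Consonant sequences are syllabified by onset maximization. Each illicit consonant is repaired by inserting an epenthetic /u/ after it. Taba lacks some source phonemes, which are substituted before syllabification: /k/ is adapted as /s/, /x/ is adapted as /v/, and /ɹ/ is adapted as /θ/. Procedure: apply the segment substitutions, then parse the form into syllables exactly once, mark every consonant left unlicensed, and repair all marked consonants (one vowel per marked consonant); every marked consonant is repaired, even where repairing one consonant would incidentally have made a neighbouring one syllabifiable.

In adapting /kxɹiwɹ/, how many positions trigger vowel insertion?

After substitution the input is /svθiwθ/.
The unsyllabifiable consonants are /s/, /v/, /θ/; each receives one epenthetic vowel.

3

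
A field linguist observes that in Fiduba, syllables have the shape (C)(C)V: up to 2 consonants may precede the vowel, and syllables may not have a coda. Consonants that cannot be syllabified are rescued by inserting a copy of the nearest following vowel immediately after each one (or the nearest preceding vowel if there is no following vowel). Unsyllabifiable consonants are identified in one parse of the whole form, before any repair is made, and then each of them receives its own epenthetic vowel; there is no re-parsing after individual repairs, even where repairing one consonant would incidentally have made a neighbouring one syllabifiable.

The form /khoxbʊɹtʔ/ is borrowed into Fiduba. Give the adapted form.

khoxbʊɹʊtʊʔʊ

Syllabifying with onset maximization leaves /ɹ/, /t/, /ʔ/ stranded (no codas are permitted; onsets may contain at most 2 consonants).
Epenthesis after each stranded consonant: /ɹ/ → /ɹʊ/, /t/ → /tʊ/, /ʔ/ → /ʔʊ/.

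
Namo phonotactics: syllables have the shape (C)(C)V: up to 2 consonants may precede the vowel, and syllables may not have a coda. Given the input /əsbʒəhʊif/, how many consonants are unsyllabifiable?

Syllabifying with onset maximization leaves /s/, /f/ stranded (no codas are permitted; onsets may contain at most 2 consonants).

2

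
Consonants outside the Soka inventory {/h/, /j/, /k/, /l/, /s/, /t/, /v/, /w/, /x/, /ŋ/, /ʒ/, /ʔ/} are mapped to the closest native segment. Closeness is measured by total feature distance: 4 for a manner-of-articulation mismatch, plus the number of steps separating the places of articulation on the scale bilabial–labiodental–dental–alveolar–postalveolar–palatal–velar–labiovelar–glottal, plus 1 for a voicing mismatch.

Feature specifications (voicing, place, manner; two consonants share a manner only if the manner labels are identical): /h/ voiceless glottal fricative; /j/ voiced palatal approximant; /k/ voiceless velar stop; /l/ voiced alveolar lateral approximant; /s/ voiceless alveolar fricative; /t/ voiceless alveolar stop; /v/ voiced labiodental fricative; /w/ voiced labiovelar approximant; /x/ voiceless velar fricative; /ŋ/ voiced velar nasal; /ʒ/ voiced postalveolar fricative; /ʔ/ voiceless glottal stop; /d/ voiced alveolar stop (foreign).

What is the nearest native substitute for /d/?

t

/t/ is closest: same manner (stop), place distance 0 (alveolar→alveolar), voicing differs (+1); total 1. Next closest is /k/ at distance 4.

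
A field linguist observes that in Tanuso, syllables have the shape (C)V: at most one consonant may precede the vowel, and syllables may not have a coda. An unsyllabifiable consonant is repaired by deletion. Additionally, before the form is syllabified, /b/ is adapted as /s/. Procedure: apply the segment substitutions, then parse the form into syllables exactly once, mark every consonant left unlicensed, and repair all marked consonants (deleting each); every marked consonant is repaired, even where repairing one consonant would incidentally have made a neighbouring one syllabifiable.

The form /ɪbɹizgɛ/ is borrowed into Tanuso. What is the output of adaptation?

Substitution: /b/ → /s/, giving /ɪsɹizgɛ/.
Syllabifying with onset maximization leaves /s/, /z/ stranded (no codas are permitted; onsets are limited to one consonant).
Each unlicensed consonant is deleted: /s/, /z/.

ɪɹigɛ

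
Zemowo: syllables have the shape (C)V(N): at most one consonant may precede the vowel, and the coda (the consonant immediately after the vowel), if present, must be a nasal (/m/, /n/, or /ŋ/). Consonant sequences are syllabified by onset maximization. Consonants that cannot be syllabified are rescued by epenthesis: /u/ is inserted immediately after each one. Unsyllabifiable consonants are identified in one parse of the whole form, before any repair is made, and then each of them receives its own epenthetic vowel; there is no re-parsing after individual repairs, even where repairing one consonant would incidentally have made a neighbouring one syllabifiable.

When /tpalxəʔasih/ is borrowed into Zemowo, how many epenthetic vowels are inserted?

3

The unsyllabifiable consonants are /t/, /l/, /h/; each receives one epenthetic vowel.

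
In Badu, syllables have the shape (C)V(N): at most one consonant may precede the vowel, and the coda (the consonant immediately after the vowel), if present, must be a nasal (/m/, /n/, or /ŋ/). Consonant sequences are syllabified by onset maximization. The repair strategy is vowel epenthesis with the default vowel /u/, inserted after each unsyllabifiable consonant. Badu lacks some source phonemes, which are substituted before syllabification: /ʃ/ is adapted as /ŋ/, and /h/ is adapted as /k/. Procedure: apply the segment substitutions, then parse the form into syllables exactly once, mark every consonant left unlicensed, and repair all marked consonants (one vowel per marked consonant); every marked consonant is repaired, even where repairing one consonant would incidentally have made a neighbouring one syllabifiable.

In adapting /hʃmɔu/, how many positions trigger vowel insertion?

After substitution the input is /kŋmɔu/.
The unsyllabifiable consonants are /k/, /ŋ/; each receives one epenthetic vowel.

2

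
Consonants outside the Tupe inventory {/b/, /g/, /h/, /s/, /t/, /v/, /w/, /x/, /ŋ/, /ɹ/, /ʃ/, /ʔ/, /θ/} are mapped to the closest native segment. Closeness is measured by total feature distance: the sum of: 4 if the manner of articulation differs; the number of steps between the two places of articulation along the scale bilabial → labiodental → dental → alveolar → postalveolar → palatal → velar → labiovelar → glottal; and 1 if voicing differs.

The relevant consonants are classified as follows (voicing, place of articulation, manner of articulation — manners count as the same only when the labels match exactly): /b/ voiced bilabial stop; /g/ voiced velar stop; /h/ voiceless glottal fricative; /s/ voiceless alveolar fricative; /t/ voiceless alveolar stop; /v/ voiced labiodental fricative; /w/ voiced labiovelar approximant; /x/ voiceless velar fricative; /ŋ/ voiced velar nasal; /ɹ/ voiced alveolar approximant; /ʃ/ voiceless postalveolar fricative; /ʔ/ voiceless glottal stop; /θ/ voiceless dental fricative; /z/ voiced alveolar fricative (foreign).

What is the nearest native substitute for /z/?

/s/ is closest: same manner (fricative), place distance 0 (alveolar→alveolar), voicing differs (+1); total 1. Next closest is /v/ at distance 2.

s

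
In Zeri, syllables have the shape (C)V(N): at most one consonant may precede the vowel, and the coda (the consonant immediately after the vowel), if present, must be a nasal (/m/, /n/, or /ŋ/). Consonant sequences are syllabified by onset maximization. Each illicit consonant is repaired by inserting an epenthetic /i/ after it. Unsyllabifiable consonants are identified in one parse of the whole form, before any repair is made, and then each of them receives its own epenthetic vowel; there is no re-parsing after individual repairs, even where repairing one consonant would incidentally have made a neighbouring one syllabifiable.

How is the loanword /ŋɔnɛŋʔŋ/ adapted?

ŋɔnɛŋʔiŋi

Under (C)V(N), the unsyllabifiable consonants are /ʔ/, /ŋ/ (only a nasal (/m/, /n/, or /ŋ/) is licensed in coda position; onsets are limited to one consonant).
Inserting the epenthetic vowel yields /ʔ/ → /ʔi/, /ŋ/ → /ŋi/.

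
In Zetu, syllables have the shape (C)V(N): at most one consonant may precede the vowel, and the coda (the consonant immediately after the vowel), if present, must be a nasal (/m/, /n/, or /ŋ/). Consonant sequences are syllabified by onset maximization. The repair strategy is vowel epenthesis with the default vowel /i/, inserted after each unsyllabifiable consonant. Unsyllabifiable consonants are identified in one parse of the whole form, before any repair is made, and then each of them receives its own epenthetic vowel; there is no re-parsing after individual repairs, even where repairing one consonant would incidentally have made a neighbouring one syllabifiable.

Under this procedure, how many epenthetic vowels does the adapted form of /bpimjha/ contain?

2

The unsyllabifiable consonants are /b/, /j/; each receives one epenthetic vowel.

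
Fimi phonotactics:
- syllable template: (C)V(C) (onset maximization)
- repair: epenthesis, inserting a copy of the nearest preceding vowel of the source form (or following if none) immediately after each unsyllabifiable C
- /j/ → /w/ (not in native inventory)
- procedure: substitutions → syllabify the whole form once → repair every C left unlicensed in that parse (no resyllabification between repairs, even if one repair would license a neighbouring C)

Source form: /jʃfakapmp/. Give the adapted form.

waʃafakapmapa

Substitution: /j/ → /w/, giving /wʃfakapmp/.
Syllabifying with onset maximization leaves /w/, /ʃ/, /m/, /p/ stranded (at most one coda consonant is licensed; onsets are limited to one consonant).
Epenthesis after each stranded consonant: /w/ → /wa/, /ʃ/ → /ʃa/, /m/ → /ma/, /p/ → /pa/.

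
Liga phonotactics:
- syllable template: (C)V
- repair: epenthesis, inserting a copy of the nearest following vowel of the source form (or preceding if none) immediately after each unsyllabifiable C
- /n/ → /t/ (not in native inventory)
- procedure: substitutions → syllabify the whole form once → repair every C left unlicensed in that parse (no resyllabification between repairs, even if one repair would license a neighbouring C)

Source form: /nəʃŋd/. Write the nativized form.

Substitution: /n/ → /t/, giving /təʃŋd/.
Syllabifying with onset maximization leaves /ʃ/, /ŋ/, /d/ stranded (no codas are permitted; onsets are limited to one consonant).
Each unlicensed consonant becomes the onset of a new syllable: /ʃ/ → /ʃə/, /ŋ/ → /ŋə/, /d/ → /də/.

təʃəŋədə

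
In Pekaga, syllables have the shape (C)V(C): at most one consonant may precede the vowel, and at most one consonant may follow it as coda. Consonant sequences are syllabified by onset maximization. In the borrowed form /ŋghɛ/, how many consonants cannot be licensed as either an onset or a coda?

The consonants /ŋ/, /g/ cannot be parsed into a legal (C)V(C) syllable (at most one coda consonant is licensed; onsets are limited to one consonant).

2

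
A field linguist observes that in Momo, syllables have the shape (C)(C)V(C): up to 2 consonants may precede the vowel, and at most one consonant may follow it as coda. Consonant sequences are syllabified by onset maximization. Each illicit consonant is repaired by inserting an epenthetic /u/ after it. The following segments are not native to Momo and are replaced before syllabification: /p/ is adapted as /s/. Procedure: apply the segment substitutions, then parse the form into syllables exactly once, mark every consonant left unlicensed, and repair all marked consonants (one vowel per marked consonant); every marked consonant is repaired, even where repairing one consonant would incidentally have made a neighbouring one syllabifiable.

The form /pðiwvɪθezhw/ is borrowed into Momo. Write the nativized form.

sðiwvɪθezhuwu

Substitution: /p/ → /s/, giving /sðiwvɪθezhw/.
Under (C)(C)V(C), the unsyllabifiable consonants are /h/, /w/ (at most one coda consonant is licensed; onsets may contain at most 2 consonants).
Inserting the epenthetic vowel yields /h/ → /hu/, /w/ → /wu/.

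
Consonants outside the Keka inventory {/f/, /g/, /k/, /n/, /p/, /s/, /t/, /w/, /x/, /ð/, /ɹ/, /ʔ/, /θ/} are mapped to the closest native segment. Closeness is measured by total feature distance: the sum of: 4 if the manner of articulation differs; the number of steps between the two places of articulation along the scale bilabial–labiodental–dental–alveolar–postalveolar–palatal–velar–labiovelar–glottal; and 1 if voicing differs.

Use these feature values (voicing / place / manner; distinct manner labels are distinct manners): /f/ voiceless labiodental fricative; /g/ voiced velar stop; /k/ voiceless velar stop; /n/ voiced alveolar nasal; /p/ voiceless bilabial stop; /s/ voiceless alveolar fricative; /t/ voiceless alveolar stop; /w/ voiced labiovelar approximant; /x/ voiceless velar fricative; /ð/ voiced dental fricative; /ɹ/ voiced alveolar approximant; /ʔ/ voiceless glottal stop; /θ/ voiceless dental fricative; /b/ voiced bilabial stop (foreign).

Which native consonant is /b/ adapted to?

/p/ is closest: same manner (stop), place distance 0 (bilabial→bilabial), voicing differs (+1); total 1. Next closest is /t/ at distance 4.

p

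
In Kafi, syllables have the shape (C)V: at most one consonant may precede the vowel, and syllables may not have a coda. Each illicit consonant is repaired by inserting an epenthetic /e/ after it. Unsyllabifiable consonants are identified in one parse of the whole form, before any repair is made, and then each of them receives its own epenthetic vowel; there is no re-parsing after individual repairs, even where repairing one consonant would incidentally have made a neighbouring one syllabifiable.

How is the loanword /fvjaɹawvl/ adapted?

Syllabifying with onset maximization leaves /f/, /v/, /w/, /v/, /l/ stranded (no codas are permitted; onsets are limited to one consonant).
Epenthesis after each stranded consonant: /f/ → /fe/, /v/ → /ve/, /w/ → /we/, /v/ → /ve/, /l/ → /le/.

fevejaɹawevele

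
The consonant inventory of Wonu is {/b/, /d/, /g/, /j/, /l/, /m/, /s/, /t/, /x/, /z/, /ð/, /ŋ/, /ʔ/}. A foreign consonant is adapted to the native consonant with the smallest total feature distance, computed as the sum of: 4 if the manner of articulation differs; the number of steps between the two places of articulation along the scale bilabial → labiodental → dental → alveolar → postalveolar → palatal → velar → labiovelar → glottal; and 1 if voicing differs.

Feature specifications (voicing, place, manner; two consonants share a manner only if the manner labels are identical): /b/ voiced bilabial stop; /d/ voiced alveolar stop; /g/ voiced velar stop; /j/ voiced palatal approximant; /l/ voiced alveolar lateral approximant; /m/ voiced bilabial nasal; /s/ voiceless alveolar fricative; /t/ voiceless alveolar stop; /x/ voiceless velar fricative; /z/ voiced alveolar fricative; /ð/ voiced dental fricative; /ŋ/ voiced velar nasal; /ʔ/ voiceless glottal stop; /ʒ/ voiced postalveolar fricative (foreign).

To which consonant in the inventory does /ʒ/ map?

z

/z/ is closest: same manner (fricative), place distance 1 (postalveolar→alveolar), same voicing; total 1. Next closest is /s/ at distance 2.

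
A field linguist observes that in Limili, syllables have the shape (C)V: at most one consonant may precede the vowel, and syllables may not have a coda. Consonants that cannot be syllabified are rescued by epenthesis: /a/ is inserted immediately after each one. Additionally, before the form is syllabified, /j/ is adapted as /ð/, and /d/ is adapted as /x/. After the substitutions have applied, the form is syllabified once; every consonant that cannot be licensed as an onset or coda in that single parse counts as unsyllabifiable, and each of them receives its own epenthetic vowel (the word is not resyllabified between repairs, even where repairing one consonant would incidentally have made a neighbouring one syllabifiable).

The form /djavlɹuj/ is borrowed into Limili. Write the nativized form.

xaðavalaɹuða

Substitution: /d/ → /x/, /j/ → /ð/, giving /xðavlɹuð/.
The consonants /x/, /v/, /l/, /ð/ cannot be parsed into a legal (C)V syllable (no codas are permitted; onsets are limited to one consonant).
Epenthesis after each stranded consonant: /x/ → /xa/, /v/ → /va/, /l/ → /la/, /ð/ → /ða/.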